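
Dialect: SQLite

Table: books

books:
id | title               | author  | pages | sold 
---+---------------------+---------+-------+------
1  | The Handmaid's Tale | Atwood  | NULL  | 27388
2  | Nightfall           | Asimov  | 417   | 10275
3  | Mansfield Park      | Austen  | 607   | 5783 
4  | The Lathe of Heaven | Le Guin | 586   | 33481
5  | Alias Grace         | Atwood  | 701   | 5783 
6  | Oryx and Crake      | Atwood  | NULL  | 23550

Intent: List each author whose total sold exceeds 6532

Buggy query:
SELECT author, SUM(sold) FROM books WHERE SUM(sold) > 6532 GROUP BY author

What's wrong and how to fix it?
Bug: Aggregate functions cannot appear in a WHERE clause

Fix: Move the aggregate condition to a HAVING clause

Corrected query:
SELECT author, SUM(sold) FROM books GROUP BY author HAVING SUM(sold) > 6532

Result:
author  | SUM(sold)
--------+----------
Asimov  | 10275    
Atwood  | 56721    
Le Guin | 33481    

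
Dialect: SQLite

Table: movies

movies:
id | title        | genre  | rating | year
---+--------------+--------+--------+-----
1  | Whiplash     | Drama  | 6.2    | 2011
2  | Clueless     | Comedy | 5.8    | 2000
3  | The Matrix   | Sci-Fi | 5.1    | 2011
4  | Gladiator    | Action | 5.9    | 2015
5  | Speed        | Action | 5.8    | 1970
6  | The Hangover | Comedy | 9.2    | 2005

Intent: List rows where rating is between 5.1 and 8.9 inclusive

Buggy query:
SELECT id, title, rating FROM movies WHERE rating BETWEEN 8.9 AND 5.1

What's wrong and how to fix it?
Bug: The bounds are reversed; BETWEEN a AND b requires a <= b to match anything

Fix: Write BETWEEN 5.1 AND 8.9

Corrected query:
SELECT id, title, rating FROM movies WHERE rating BETWEEN 5.1 AND 8.9

Result:
id | title      | rating
---+------------+-------
1  | Whiplash   | 6.2   
2  | Clueless   | 5.8   
3  | The Matrix | 5.1   
4  | Gladiator  | 5.9   
5  | Speed      | 5.8   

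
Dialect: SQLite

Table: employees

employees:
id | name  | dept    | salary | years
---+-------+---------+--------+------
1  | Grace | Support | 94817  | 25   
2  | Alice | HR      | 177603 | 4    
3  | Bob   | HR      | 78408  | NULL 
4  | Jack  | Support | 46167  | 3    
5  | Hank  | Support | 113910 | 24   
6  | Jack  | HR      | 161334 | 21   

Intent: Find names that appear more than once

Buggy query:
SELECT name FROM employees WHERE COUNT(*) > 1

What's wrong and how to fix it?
Bug: COUNT(*) is an aggregate and cannot be used in WHERE

Fix: GROUP BY name, then filter groups with HAVING COUNT(*) > 1

Corrected query:
SELECT name FROM employees GROUP BY name HAVING COUNT(*) > 1

Result:
name
----
Jack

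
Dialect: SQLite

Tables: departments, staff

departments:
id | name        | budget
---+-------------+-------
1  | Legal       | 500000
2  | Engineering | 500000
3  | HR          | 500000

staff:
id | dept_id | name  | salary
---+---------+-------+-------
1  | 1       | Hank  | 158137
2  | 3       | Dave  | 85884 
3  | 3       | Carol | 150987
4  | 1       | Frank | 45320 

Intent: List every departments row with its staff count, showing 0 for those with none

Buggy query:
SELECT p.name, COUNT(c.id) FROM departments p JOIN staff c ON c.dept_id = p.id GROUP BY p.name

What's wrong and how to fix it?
Bug: An inner join excludes parents with zero children

Fix: Switch to LEFT JOIN to retain unmatched parent rows

Corrected query:
SELECT p.name, COUNT(c.id) FROM departments p LEFT JOIN staff c ON c.dept_id = p.id GROUP BY p.name

Result:
name        | COUNT(c.id)
------------+------------
Engineering | 0          
HR          | 2          
Legal       | 2          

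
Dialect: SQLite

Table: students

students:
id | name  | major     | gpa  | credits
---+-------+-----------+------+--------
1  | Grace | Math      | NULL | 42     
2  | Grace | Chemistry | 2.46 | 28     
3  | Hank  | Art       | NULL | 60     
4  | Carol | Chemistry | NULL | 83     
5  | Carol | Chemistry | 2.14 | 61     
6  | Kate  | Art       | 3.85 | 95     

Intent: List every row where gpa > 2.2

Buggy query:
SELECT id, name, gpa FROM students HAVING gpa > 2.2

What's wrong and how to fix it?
Bug: This is a non-aggregate query (no GROUP BY, no aggregates), so in SQLite the HAVING clause is invalid here; a row-level condition belongs in WHERE

Fix: Use WHERE for row-level filtering

Corrected query:
SELECT id, name, gpa FROM students WHERE gpa > 2.2

Result:
id | name  | gpa 
---+-------+-----
2  | Grace | 2.46
6  | Kate  | 3.85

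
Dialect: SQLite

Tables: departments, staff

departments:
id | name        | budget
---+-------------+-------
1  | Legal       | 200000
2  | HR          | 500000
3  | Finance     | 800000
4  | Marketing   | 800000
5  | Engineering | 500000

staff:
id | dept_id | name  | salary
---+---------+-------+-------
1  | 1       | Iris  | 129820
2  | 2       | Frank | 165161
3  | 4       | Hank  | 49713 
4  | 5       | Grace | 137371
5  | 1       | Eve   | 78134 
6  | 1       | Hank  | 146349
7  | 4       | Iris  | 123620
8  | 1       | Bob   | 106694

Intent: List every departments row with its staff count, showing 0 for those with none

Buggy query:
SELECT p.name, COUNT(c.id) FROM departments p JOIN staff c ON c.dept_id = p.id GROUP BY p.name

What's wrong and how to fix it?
Bug: An inner join excludes parents with zero children

Fix: Use LEFT JOIN so parents without children still appear (COUNT(c.id) gives 0)

Corrected query:
SELECT p.name, COUNT(c.id) FROM departments p LEFT JOIN staff c ON c.dept_id = p.id GROUP BY p.name

Result:
name        | COUNT(c.id)
------------+------------
Engineering | 1          
Finance     | 0          
HR          | 1          
Legal       | 4          
Marketing   | 2          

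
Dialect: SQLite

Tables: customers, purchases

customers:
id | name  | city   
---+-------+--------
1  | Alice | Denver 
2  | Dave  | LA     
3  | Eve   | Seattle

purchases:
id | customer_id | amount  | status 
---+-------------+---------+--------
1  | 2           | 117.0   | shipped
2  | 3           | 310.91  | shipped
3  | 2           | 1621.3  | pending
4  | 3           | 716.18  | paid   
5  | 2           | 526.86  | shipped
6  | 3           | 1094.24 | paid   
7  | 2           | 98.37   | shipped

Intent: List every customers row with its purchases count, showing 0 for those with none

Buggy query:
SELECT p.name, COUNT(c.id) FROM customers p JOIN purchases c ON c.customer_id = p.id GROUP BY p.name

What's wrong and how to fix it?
Bug: INNER JOIN drops customers rows that have no matching purchases rows

Fix: Use LEFT JOIN so parents without children still appear (COUNT(c.id) gives 0)

Corrected query:
SELECT p.name, COUNT(c.id) FROM customers p LEFT JOIN purchases c ON c.customer_id = p.id GROUP BY p.name

Result:
name  | COUNT(c.id)
------+------------
Alice | 0          
Dave  | 4          
Eve   | 3          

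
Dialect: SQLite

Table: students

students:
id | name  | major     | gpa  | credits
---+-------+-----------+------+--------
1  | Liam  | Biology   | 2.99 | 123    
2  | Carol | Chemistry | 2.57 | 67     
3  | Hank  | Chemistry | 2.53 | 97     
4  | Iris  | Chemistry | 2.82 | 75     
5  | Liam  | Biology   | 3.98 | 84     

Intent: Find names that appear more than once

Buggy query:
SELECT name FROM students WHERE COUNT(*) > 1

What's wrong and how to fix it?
Bug: COUNT(*) is an aggregate and cannot be used in WHERE

Fix: Group first, then use HAVING for the count condition

Corrected query:
SELECT name FROM students GROUP BY name HAVING COUNT(*) > 1

Result:
name
----
Liam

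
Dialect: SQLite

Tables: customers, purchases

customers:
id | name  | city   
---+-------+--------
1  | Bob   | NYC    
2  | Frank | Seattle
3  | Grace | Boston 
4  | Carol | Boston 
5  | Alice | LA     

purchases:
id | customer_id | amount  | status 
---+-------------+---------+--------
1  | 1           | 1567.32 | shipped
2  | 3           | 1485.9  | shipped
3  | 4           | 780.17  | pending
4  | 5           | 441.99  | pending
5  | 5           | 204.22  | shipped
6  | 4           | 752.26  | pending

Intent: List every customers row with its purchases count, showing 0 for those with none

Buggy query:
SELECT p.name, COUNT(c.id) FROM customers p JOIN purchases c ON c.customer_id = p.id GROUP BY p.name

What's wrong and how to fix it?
Bug: INNER JOIN drops customers rows that have no matching purchases rows

Fix: Use LEFT JOIN so parents without children still appear (COUNT(c.id) gives 0)

Corrected query:
SELECT p.name, COUNT(c.id) FROM customers p LEFT JOIN purchases c ON c.customer_id = p.id GROUP BY p.name

Result:
name  | COUNT(c.id)
------+------------
Alice | 2          
Bob   | 1          
Carol | 2          
Frank | 0          
Grace | 1          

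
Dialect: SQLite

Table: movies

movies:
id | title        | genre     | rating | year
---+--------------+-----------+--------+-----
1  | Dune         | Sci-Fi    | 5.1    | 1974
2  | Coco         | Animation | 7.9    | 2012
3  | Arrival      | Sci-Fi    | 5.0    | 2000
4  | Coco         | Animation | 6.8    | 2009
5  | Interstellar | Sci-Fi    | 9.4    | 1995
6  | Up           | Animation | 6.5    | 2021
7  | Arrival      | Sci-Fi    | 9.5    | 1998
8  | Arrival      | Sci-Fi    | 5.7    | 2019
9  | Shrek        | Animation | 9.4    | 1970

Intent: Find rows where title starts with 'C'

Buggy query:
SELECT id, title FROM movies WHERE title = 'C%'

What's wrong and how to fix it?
Bug: Wildcards only work with LIKE; '=' treats '%' as a literal character

Fix: Use LIKE for wildcard pattern matching

Corrected query:
SELECT id, title FROM movies WHERE title LIKE 'C%'

Result:
id | title
---+------
2  | Coco 
4  | Coco 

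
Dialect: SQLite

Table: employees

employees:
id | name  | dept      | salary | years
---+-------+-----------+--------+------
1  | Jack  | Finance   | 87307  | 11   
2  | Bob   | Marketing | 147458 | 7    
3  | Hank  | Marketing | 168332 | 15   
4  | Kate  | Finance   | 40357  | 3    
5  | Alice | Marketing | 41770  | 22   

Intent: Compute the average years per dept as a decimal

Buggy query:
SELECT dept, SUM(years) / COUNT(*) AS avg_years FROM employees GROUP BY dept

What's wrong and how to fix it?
Bug: Both operands are integers, so '/' performs integer division and truncates

Fix: Multiply by 1.0 (or CAST to REAL) to force floating-point division

Corrected query:
SELECT dept, SUM(years) * 1.0 / COUNT(*) AS avg_years FROM employees GROUP BY dept

Result:
dept      | avg_years
----------+----------
Finance   | 7        
Marketing | 14.666667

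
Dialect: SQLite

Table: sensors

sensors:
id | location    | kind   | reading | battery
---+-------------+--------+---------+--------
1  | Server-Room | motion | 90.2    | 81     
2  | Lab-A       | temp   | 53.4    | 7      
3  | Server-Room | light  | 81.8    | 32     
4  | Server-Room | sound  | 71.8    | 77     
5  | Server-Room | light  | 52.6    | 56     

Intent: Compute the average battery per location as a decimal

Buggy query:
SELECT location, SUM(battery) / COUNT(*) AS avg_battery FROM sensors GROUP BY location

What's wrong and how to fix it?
Bug: SUM(battery) and COUNT(*) are both integers; the division truncates the fractional part

Fix: Multiply by 1.0 (or CAST to REAL) to force floating-point division

Corrected query:
SELECT location, SUM(battery) * 1.0 / COUNT(*) AS avg_battery FROM sensors GROUP BY location

Result:
location    | avg_battery
------------+------------
Lab-A       | 7          
Server-Room | 61.5       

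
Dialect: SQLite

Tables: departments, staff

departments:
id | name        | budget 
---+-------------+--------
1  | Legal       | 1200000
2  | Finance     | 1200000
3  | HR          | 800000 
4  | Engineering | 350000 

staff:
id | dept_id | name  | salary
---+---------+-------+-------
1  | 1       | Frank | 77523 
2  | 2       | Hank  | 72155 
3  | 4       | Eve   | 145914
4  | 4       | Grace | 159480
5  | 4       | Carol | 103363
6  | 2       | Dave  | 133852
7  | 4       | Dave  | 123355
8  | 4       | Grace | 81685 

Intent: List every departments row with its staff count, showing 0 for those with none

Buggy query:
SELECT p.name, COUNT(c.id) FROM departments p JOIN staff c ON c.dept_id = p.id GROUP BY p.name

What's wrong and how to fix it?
Bug: An inner join excludes parents with zero children

Fix: Switch to LEFT JOIN to retain unmatched parent rows

Corrected query:
SELECT p.name, COUNT(c.id) FROM departments p LEFT JOIN staff c ON c.dept_id = p.id GROUP BY p.name

Result:
name        | COUNT(c.id)
------------+------------
Engineering | 5          
Finance     | 2          
HR          | 0          
Legal       | 1          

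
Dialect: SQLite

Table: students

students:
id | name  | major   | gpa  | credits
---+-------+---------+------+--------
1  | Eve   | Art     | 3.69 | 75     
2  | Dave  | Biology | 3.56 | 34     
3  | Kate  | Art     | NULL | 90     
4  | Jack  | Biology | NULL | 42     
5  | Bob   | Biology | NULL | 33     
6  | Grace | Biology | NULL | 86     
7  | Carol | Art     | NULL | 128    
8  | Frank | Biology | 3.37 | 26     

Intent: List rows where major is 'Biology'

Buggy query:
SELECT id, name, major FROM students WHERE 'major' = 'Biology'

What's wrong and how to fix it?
Bug: 'major' in single quotes is a string literal, not the column; the comparison is literal-vs-literal and never true

Fix: Remove the quotes around the column name (or use double quotes for an identifier)

Corrected query:
SELECT id, name, major FROM students WHERE major = 'Biology'

Result:
id | name  | major  
---+-------+--------
2  | Dave  | Biology
4  | Jack  | Biology
5  | Bob   | Biology
6  | Grace | Biology
8  | Frank | Biology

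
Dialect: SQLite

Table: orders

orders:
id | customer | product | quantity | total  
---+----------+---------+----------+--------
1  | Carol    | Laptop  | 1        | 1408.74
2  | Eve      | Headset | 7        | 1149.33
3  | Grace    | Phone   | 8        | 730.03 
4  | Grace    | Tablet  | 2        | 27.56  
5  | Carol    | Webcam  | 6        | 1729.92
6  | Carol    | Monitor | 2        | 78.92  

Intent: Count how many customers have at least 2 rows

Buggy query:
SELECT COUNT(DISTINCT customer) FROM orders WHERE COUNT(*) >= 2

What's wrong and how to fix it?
Bug: WHERE filters individual rows, not groups, so a group-level COUNT is invalid there

Fix: Group first with HAVING COUNT(*) >= 2, then COUNT the resulting groups

Corrected query:
SELECT COUNT(*) FROM (SELECT customer FROM orders GROUP BY customer HAVING COUNT(*) >= 2)

Result:
COUNT(*)
--------
2       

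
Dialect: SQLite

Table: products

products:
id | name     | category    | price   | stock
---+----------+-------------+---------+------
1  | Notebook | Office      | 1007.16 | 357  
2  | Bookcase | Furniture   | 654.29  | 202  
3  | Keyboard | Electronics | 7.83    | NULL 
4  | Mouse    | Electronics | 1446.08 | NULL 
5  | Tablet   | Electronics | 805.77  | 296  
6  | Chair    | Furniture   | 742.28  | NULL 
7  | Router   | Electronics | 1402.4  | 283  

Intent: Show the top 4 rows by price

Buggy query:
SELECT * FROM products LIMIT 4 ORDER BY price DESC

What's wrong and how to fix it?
Bug: LIMIT must come after ORDER BY

Fix: Sort with ORDER BY, then apply LIMIT

Corrected query:
SELECT * FROM products ORDER BY price DESC LIMIT 4

Result:
id | name     | category    | price   | stock
---+----------+-------------+---------+------
4  | Mouse    | Electronics | 1446.08 | NULL 
7  | Router   | Electronics | 1402.4  | 283  
1  | Notebook | Office      | 1007.16 | 357  
5  | Tablet   | Electronics | 805.77  | 296  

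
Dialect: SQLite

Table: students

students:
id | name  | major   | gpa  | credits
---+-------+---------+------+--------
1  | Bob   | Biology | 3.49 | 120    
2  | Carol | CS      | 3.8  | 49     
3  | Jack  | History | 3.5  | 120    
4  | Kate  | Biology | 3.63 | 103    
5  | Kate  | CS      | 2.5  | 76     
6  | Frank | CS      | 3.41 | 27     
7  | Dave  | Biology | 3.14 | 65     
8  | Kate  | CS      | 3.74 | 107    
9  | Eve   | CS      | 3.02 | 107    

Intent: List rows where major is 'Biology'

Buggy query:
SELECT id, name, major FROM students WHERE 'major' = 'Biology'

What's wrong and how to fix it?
Bug: 'major' in single quotes is a string literal, not the column; the comparison is literal-vs-literal and never true

Fix: Remove the quotes around the column name (or use double quotes for an identifier)

Corrected query:
SELECT id, name, major FROM students WHERE major = 'Biology'

Result:
id | name | major  
---+------+--------
1  | Bob  | Biology
4  | Kate | Biology
7  | Dave | Biology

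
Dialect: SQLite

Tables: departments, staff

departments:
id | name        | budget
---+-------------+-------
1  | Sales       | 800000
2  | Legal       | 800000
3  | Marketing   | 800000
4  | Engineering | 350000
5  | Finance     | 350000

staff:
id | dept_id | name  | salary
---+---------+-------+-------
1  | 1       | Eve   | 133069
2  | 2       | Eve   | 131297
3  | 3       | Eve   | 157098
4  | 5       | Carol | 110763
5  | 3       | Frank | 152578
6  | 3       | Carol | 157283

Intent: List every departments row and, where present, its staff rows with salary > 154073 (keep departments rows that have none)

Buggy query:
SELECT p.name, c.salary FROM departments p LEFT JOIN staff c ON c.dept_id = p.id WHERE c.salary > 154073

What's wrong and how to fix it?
Bug: A WHERE condition on the right-hand table after LEFT JOIN drops unmatched parents

Fix: Move the right-table condition into the ON clause so unmatched parents are kept

Corrected query:
SELECT p.name, c.salary FROM departments p LEFT JOIN staff c ON c.dept_id = p.id AND c.salary > 154073

Result:
name        | salary
------------+-------
Sales       | NULL  
Legal       | NULL  
Marketing   | 157098
Marketing   | 157283
Engineering | NULL  
Finance     | NULL  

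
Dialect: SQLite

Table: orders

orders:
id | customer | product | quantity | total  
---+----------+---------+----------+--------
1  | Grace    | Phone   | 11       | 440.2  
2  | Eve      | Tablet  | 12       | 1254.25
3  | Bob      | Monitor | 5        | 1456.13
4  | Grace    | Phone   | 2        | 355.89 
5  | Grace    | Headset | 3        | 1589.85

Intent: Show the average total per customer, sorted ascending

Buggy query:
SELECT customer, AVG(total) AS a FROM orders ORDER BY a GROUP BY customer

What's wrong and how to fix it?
Bug: GROUP BY must precede ORDER BY

Fix: Reorder: SELECT … FROM … GROUP BY … ORDER BY …

Corrected query:
SELECT customer, AVG(total) AS a FROM orders GROUP BY customer ORDER BY a

Result:
customer | a         
---------+-----------
Grace    | 795.313333
Eve      | 1254.25   
Bob      | 1456.13   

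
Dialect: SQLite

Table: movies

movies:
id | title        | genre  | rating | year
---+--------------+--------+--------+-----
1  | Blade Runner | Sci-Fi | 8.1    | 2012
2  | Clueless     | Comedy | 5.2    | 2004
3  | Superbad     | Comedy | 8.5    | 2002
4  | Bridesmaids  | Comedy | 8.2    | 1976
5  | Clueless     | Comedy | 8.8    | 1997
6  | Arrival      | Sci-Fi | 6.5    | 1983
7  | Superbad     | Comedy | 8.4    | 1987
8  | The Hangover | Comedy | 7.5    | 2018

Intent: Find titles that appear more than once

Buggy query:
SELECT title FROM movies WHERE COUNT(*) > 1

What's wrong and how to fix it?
Bug: WHERE can't reference COUNT(*); aggregates are computed after WHERE

Fix: Group first, then use HAVING for the count condition

Corrected query:
SELECT title FROM movies GROUP BY title HAVING COUNT(*) > 1

Result:
title   
--------
Clueless
Superbad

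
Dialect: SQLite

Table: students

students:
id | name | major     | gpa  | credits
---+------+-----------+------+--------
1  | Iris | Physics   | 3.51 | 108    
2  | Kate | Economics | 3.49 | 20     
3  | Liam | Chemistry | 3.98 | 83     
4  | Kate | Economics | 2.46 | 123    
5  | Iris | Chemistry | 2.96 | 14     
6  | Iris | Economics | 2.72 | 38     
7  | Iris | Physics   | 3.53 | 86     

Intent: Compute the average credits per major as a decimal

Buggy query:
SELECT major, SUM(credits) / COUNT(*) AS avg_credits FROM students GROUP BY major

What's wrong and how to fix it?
Bug: Both operands are integers, so '/' performs integer division and truncates

Fix: Multiply by 1.0 (or CAST to REAL) to force floating-point division

Corrected query:
SELECT major, SUM(credits) * 1.0 / COUNT(*) AS avg_credits FROM students GROUP BY major

Result:
major     | avg_credits
----------+------------
Chemistry | 48.5       
Economics | 60.333333  
Physics   | 97         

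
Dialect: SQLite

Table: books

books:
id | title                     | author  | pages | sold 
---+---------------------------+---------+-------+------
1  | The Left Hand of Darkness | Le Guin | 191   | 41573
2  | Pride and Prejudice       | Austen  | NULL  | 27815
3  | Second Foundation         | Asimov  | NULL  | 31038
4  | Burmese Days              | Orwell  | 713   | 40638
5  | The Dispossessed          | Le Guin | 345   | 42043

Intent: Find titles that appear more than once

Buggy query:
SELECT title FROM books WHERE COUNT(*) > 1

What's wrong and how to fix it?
Bug: WHERE can't reference COUNT(*); aggregates are computed after WHERE

Fix: GROUP BY title, then filter groups with HAVING COUNT(*) > 1

Corrected query:
SELECT title FROM books GROUP BY title HAVING COUNT(*) > 1

Result:
(no rows)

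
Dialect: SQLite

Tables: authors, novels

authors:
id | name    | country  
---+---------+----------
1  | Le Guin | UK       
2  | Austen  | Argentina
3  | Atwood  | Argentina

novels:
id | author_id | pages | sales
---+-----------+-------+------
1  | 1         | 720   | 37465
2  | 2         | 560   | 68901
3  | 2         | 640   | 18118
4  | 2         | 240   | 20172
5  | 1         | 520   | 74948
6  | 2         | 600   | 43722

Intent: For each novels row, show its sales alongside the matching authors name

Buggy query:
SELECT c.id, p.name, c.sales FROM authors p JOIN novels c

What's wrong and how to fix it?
Bug: JOIN with no ON clause produces a cartesian product; every novels row pairs with every authors row

Fix: Specify the join condition linking the foreign key to the parent id

Corrected query:
SELECT c.id, p.name, c.sales FROM authors p JOIN novels c ON c.author_id = p.id

Result:
id | name    | sales
---+---------+------
1  | Le Guin | 37465
2  | Austen  | 68901
3  | Austen  | 18118
4  | Austen  | 20172
5  | Le Guin | 74948
6  | Austen  | 43722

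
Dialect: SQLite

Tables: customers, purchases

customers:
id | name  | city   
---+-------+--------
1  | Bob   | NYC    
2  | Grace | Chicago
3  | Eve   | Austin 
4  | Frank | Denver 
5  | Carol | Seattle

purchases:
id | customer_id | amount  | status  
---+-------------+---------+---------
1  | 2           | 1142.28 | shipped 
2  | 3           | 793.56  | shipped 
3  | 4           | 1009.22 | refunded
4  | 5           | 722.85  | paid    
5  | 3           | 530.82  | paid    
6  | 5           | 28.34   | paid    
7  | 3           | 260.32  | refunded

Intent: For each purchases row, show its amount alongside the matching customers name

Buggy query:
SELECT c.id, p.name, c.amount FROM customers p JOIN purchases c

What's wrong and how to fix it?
Bug: JOIN with no ON clause produces a cartesian product; every purchases row pairs with every customers row

Fix: Add ON c.customer_id = p.id to the JOIN

Corrected query:
SELECT c.id, p.name, c.amount FROM customers p JOIN purchases c ON c.customer_id = p.id

Result:
id | name  | amount 
---+-------+--------
1  | Grace | 1142.28
2  | Eve   | 793.56 
3  | Frank | 1009.22
4  | Carol | 722.85 
5  | Eve   | 530.82 
6  | Carol | 28.34  
7  | Eve   | 260.32 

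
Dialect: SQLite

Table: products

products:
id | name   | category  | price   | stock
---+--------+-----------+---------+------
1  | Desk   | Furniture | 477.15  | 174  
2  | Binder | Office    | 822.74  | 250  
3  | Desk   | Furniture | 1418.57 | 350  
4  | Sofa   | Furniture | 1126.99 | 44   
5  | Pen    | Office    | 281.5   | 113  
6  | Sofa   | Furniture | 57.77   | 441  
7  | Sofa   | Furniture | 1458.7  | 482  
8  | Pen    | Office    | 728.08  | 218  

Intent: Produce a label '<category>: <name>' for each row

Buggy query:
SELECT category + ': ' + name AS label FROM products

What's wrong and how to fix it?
Bug: '+' is numeric addition; on text columns SQLite converts them to 0 instead of concatenating

Fix: Replace + with || to concatenate text

Corrected query:
SELECT category || ': ' || name AS label FROM products

Result:
label          
---------------
Furniture: Desk
Office: Binder 
Furniture: Desk
Furniture: Sofa
Office: Pen    
Furniture: Sofa
Furniture: Sofa
Office: Pen    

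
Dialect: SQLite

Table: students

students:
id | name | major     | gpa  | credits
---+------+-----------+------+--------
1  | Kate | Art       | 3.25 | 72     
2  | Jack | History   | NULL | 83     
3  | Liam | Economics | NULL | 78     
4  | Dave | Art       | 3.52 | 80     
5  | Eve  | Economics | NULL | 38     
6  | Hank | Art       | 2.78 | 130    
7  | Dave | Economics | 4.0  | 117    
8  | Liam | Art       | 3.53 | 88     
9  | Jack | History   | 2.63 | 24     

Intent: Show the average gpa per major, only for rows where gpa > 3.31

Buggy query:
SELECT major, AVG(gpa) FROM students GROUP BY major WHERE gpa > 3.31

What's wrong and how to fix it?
Bug: Row-level WHERE must come before GROUP BY in the clause order

Fix: Place WHERE between FROM and GROUP BY

Corrected query:
SELECT major, AVG(gpa) FROM students WHERE gpa > 3.31 GROUP BY major

Result:
major     | AVG(gpa)
----------+---------
Art       | 3.525   
Economics | 4       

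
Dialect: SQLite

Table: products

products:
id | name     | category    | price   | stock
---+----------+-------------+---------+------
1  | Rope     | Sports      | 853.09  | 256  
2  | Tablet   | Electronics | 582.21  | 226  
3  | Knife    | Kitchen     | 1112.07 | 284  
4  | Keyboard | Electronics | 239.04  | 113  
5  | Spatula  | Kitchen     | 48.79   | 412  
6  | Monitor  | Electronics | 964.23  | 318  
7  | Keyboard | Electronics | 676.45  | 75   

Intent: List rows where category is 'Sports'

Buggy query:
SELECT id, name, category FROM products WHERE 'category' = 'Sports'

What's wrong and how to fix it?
Bug: 'category' in single quotes is a string literal, not the column; the comparison is literal-vs-literal and never true

Fix: Reference the column as category without single quotes

Corrected query:
SELECT id, name, category FROM products WHERE category = 'Sports'

Result:
id | name | category
---+------+---------
1  | Rope | Sports  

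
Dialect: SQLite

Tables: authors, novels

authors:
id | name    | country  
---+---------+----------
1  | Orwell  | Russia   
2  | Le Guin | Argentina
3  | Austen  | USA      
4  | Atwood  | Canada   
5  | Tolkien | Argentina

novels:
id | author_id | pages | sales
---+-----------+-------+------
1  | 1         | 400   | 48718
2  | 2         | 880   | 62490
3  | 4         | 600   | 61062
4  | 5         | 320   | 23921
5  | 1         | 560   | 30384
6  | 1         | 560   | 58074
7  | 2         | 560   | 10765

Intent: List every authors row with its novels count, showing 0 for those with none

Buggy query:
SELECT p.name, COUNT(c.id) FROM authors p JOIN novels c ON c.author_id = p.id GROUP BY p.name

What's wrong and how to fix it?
Bug: An inner join excludes parents with zero children

Fix: Switch to LEFT JOIN to retain unmatched parent rows

Corrected query:
SELECT p.name, COUNT(c.id) FROM authors p LEFT JOIN novels c ON c.author_id = p.id GROUP BY p.name

Result:
name    | COUNT(c.id)
--------+------------
Atwood  | 1          
Austen  | 0          
Le Guin | 2          
Orwell  | 3          
Tolkien | 1          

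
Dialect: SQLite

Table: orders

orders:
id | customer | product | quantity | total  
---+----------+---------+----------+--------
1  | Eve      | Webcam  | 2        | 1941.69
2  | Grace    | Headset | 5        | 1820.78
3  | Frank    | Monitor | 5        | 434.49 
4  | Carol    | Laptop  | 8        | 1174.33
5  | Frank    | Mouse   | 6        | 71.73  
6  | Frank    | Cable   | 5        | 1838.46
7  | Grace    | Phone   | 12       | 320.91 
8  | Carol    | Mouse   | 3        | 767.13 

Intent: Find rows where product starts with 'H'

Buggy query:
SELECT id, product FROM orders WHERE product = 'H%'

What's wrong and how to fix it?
Bug: '=' compares the literal string including the % character; pattern matching needs LIKE

Fix: Replace '=' with LIKE so 'H%' is treated as a pattern

Corrected query:
SELECT id, product FROM orders WHERE product LIKE 'H%'

Result:
id | product
---+--------
2  | Headset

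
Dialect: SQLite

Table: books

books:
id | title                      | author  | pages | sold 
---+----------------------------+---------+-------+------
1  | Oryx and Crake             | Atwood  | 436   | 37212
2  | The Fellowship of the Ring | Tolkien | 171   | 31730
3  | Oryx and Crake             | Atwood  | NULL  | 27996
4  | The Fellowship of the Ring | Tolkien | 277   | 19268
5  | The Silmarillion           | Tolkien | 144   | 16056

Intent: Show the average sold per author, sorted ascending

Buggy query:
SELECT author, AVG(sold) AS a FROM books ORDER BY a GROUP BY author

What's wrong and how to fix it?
Bug: ORDER BY appears before GROUP BY; SQL clause order requires GROUP BY first

Fix: Move ORDER BY to the end, after GROUP BY

Corrected query:
SELECT author, AVG(sold) AS a FROM books GROUP BY author ORDER BY a

Result:
author  | a           
--------+-------------
Tolkien | 22351.333333
Atwood  | 32604       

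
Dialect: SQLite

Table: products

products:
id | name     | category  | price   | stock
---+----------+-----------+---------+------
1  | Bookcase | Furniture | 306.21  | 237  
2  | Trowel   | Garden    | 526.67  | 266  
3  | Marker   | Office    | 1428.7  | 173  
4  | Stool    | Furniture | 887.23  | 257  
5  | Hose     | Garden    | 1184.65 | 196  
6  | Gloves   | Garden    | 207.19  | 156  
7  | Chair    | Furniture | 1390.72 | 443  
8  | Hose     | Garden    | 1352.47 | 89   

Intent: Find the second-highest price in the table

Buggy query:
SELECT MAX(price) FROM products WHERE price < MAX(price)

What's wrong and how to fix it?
Bug: MAX(price) on the right of the comparison is an aggregate-in-WHERE error

Fix: Put the inner MAX in a scalar subquery

Corrected query:
SELECT MAX(price) FROM products WHERE price < (SELECT MAX(price) FROM products)

Result:
MAX(price)
----------
1390.72   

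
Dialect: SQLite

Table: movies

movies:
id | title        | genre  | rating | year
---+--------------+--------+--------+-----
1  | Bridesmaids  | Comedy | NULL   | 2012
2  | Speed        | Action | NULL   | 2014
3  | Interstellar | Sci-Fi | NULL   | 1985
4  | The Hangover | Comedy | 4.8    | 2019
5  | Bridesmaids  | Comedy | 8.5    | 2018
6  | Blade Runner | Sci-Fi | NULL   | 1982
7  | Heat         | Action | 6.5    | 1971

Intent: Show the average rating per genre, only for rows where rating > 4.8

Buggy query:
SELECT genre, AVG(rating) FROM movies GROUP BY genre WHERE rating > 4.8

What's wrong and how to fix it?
Bug: WHERE cannot follow GROUP BY

Fix: Move the WHERE clause before GROUP BY

Corrected query:
SELECT genre, AVG(rating) FROM movies WHERE rating > 4.8 GROUP BY genre

Result:
genre  | AVG(rating)
-------+------------
Action | 6.5        
Comedy | 8.5        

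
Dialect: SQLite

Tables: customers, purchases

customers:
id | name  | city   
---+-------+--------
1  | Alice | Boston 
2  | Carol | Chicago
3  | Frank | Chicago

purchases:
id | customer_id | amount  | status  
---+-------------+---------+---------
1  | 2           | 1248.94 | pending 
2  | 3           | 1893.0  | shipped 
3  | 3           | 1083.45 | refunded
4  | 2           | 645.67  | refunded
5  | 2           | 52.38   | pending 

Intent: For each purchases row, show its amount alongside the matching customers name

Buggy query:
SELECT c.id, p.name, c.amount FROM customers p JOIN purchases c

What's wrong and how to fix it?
Bug: Missing join condition: each purchases row is matched to all customers rows instead of just its own

Fix: Specify the join condition linking the foreign key to the parent id

Corrected query:
SELECT c.id, p.name, c.amount FROM customers p JOIN purchases c ON c.customer_id = p.id

Result:
id | name  | amount 
---+-------+--------
1  | Carol | 1248.94
2  | Frank | 1893   
3  | Frank | 1083.45
4  | Carol | 645.67 
5  | Carol | 52.38  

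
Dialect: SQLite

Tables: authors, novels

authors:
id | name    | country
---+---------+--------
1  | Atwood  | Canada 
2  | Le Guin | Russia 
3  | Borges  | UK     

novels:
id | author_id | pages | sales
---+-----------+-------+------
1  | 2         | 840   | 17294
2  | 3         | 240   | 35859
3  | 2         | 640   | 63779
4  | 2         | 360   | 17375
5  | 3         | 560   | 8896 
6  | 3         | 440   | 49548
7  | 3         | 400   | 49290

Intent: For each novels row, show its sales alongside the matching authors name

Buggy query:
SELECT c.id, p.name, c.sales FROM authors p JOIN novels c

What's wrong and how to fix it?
Bug: JOIN with no ON clause produces a cartesian product; every novels row pairs with every authors row

Fix: Specify the join condition linking the foreign key to the parent id

Corrected query:
SELECT c.id, p.name, c.sales FROM authors p JOIN novels c ON c.author_id = p.id

Result:
id | name    | sales
---+---------+------
1  | Le Guin | 17294
2  | Borges  | 35859
3  | Le Guin | 63779
4  | Le Guin | 17375
5  | Borges  | 8896 
6  | Borges  | 49548
7  | Borges  | 49290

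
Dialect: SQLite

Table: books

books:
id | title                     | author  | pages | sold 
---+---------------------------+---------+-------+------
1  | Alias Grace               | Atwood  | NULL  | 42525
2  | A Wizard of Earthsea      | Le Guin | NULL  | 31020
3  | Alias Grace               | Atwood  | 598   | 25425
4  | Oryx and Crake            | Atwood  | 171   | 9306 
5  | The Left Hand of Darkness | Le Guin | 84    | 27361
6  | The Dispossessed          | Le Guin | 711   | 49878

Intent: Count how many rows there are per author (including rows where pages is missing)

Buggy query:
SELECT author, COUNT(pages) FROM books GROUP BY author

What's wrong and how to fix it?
Bug: COUNT(pages) skips NULLs, so groups with missing pages are undercounted

Fix: Use COUNT(*) to count all rows regardless of NULL

Corrected query:
SELECT author, COUNT(*) FROM books GROUP BY author

Result:
author  | COUNT(*)
--------+---------
Atwood  | 3       
Le Guin | 3       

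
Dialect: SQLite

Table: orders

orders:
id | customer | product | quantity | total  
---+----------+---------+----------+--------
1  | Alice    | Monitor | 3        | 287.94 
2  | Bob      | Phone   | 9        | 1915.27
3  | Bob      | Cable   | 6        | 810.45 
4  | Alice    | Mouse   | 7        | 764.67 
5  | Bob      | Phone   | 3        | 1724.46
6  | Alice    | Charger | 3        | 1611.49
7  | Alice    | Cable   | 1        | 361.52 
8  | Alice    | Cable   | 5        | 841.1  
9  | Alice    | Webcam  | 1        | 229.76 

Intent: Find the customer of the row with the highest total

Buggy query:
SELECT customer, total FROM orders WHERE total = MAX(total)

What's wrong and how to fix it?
Bug: MAX(total) is an aggregate and cannot be used directly in WHERE

Fix: Use a subquery: WHERE total = (SELECT MAX(total) FROM orders)

Corrected query:
SELECT customer, total FROM orders WHERE total = (SELECT MAX(total) FROM orders)

Result:
customer | total  
---------+--------
Bob      | 1915.27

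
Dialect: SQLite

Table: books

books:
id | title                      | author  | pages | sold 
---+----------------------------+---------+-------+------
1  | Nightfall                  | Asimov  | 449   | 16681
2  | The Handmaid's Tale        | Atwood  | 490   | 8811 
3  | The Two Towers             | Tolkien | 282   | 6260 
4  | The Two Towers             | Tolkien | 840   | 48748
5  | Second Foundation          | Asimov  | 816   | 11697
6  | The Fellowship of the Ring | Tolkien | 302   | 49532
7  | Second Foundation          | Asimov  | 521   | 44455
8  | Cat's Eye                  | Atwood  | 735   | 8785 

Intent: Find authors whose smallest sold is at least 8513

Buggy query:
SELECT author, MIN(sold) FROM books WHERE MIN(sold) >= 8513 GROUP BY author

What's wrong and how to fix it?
Bug: Aggregates like MIN are computed per group after WHERE runs

Fix: Replace WHERE with HAVING after the GROUP BY

Corrected query:
SELECT author, MIN(sold) FROM books GROUP BY author HAVING MIN(sold) >= 8513

Result:
author | MIN(sold)
-------+----------
Asimov | 11697    
Atwood | 8785     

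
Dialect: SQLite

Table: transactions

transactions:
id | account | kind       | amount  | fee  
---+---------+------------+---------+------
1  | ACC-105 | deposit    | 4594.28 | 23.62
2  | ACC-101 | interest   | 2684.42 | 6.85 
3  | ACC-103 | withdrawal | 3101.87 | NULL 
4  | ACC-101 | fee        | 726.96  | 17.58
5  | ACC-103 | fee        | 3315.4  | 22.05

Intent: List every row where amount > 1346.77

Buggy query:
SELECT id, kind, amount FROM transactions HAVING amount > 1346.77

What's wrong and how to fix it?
Bug: This is a non-aggregate query (no GROUP BY, no aggregates), so in SQLite the HAVING clause is invalid here; a row-level condition belongs in WHERE

Fix: Replace HAVING with WHERE since the condition applies to individual rows

Corrected query:
SELECT id, kind, amount FROM transactions WHERE amount > 1346.77

Result:
id | kind       | amount 
---+------------+--------
1  | deposit    | 4594.28
2  | interest   | 2684.42
3  | withdrawal | 3101.87
5  | fee        | 3315.4 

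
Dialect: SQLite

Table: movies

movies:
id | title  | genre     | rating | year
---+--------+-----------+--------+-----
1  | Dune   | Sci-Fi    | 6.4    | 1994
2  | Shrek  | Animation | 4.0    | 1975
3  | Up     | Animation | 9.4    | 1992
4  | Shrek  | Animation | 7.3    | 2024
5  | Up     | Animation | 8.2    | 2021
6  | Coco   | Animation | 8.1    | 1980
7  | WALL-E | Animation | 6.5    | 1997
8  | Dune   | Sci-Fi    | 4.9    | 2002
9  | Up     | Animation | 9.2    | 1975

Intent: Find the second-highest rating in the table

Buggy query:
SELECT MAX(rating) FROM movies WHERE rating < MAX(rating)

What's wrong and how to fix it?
Bug: The inner MAX is an aggregate inside WHERE, which is not allowed

Fix: Compute the overall MAX in a subquery, then take MAX of rows below it

Corrected query:
SELECT MAX(rating) FROM movies WHERE rating < (SELECT MAX(rating) FROM movies)

Result:
MAX(rating)
-----------
9.2        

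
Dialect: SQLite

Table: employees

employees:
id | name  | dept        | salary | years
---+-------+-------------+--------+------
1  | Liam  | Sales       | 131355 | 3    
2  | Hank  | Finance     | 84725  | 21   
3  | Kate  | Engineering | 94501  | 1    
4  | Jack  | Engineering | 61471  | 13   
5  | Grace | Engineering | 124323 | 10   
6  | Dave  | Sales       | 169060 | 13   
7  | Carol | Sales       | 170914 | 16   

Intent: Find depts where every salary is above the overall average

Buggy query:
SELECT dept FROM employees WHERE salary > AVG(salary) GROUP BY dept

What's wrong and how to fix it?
Bug: WHERE evaluates per row before aggregation, so AVG() is unavailable

Fix: Compute the overall average in a scalar subquery and compare each group's MIN against it in HAVING

Corrected query:
SELECT dept FROM employees GROUP BY dept HAVING MIN(salary) > (SELECT AVG(salary) FROM employees)

Result:
dept 
-----
Sales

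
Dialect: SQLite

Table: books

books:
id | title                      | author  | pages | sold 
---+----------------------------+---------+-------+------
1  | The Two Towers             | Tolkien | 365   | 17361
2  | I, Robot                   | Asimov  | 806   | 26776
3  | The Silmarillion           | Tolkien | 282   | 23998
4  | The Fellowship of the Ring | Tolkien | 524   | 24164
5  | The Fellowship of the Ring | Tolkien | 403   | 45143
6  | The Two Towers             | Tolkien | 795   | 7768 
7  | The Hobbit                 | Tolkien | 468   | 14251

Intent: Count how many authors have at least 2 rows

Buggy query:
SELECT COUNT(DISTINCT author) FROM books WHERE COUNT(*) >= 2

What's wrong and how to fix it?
Bug: WHERE filters individual rows, not groups, so a group-level COUNT is invalid there

Fix: Group first with HAVING COUNT(*) >= 2, then COUNT the resulting groups

Corrected query:
SELECT COUNT(*) FROM (SELECT author FROM books GROUP BY author HAVING COUNT(*) >= 2)

Result:
COUNT(*)
--------
1       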